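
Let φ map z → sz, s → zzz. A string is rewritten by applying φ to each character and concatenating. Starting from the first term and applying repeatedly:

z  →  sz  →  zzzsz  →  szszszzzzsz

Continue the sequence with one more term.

Rewriting each symbol of szszszzzzsz: s→zzz, z→sz, s→zzz, z→sz, s→zzz, z→sz, z→sz, z→sz, z→sz, s→zzz, z→sz, which concatenates to zzz sz zzz sz zzz sz sz sz sz zzz sz.

zzzszzzzszzzzszszszszzzzsz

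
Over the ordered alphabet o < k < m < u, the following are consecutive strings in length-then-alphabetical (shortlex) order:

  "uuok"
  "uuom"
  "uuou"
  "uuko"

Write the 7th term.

Advancing 3 positions from uuko through uuko → uukk → uukm reaches term 7.

uuku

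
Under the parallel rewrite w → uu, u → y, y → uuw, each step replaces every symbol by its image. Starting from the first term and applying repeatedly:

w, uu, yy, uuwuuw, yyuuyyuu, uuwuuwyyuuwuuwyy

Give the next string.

yyuuyyuuuuwuuwyyuuyyuuuuwuuw

φ(uuwuuwyyuuwuuwyy) expands symbol-by-symbol to y y uu y y uu uuw uuw y y uu y y uu uuw uuw; joining the 16 pieces gives the next term.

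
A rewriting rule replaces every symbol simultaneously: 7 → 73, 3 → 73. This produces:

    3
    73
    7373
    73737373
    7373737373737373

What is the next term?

φ(7373737373737373) expands symbol-by-symbol to 73 73 73 73 73 73 73 73 73 73 73 73 73 73 73 73; joining the 16 pieces gives the next term.

73737373737373737373737373737373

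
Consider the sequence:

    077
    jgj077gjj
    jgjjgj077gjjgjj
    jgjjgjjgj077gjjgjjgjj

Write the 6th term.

jgjjgjjgjjgjjgj077gjjgjjgjjgjjgjj

s(k+1) = jgj·s(k)·gjj, so each term gains jgj as a prefix and gjj as a suffix.
From jgjjgjjgj077gjjgjjgjj, 2 further steps: jgjjgjjgj077gjjgjjgjj → jgjjgjjgjjgj077gjjgjjgjjgjj → (answer).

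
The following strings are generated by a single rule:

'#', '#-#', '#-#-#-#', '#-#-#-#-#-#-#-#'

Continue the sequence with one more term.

Every step duplicates the string with '-' between the halves.
One more doubling of #-#-#-#-#-#-#-# gives the answer.

#-#-#-#-#-#-#-#-#-#-#-#-#-#-#-#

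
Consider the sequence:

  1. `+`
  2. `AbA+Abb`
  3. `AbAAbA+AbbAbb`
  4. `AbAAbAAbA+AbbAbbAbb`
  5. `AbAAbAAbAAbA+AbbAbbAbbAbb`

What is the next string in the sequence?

AbAAbAAbAAbAAbA+AbbAbbAbbAbbAbb

s(k+1) = AbA·s(k)·Abb, so each term gains AbA as a prefix and Abb as a suffix.
So the next term is AbA·AbAAbAAbAAbA+AbbAbbAbbAbb·Abb.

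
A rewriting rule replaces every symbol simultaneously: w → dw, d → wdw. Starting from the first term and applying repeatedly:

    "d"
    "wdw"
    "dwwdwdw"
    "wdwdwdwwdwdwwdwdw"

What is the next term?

φ(wdwdwdwwdwdwwdwdw) expands symbol-by-symbol to dw wdw dw wdw dw wdw dw dw wdw dw wdw dw dw wdw dw wdw dw; joining the 17 pieces gives the next term.

dwwdwdwwdwdwwdwdwdwwdwdwwdwdwdwwdwdwwdwdw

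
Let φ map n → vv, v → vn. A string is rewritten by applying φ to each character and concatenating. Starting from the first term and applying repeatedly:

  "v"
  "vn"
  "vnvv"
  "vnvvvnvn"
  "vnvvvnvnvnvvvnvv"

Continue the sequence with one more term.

Rewriting the 16 symbols of vnvvvnvnvnvvvnvv one by one yields vn vv vn vn vn vv vn vv vn vv vn vn vn vv vn vn; concatenated:

vnvvvnvnvnvvvnvvvnvvvnvnvnvvvnvn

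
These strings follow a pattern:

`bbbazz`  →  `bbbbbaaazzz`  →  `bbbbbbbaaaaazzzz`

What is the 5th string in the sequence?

bbbbbbbbbbbaaaaaaaaazzzzzz

The n-th term is 2n+1 b's then 2n-1 a's then n+1 z's (n = 1, 2, …).
Setting n = 5 gives 11, 9, 6 characters in each block.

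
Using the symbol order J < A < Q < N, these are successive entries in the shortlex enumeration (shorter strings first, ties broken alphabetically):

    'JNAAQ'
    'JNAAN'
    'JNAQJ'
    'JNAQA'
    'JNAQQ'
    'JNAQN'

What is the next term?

Find the rightmost character of JNAQN below N, bump it to the next letter, and reset everything to its right to J.

JNANJ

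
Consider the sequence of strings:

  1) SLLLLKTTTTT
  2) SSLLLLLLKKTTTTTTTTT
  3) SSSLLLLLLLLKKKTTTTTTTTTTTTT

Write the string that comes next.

Reading off run lengths: S runs 1, 2, 3; L runs 4, 6, 8; K runs 1, 2, 3; T runs 5, 9, 13 — each is linear in n (n = 1, 2, …).
At n = 4 the blocks have lengths 4, 10, 4, 17.

SSSSLLLLLLLLLLKKKKTTTTTTTTTTTTTTTTT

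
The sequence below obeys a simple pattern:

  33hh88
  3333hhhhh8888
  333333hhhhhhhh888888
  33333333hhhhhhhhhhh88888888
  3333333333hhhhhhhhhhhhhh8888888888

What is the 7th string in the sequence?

Term n consists of 2n 3's, followed by 3n-1 h's, followed by 2n 8's (n = 1, 2, …).
For term 7, n = 7, so the run lengths are 14, 20, 14.

33333333333333hhhhhhhhhhhhhhhhhhhh88888888888888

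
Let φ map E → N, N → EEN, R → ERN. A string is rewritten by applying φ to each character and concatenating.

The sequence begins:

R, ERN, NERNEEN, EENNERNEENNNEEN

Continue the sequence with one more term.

φ(EENNERNEENNNEEN) expands symbol-by-symbol to N N EEN EEN N ERN EEN N N EEN EEN EEN N N EEN; joining the 15 pieces gives the next term.

NNEENEENNERNEENNNEENEENEENNNEEN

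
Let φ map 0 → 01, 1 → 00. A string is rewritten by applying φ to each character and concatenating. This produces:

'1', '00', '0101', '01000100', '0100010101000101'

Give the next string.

Rewriting the 16 symbols of 0100010101000101 one by one yields 01 00 01 01 01 00 01 00 01 00 01 01 01 00 01 00; concatenated:

01000101010001000100010101000100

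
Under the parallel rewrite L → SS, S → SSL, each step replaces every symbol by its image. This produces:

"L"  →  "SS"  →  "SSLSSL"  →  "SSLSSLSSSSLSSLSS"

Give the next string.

Applying the rule to each of the 16 symbols of SSLSSLSSSSLSSLSS gives the pieces SSL SSL SS SSL SSL SS SSL SSL SSL SSL SS SSL SSL SS SSL SSL, which concatenate to the answer.

SSLSSLSSSSLSSLSSSSLSSLSSLSSLSSSSLSSLSSSSLSSL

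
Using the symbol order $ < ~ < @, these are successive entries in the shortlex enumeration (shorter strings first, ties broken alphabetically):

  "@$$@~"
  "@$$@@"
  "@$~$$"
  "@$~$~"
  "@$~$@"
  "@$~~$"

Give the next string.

The successor of @$~~$ increments the rightmost position that isn't already @ and resets every position after it to $.

@$~~~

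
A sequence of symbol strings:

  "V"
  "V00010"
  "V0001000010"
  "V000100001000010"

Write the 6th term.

V0001000010000100001000010

Each term is the previous one with 00010 appended.
From V000100001000010, 2 further steps: V000100001000010 → V00010000100001000010 → (answer).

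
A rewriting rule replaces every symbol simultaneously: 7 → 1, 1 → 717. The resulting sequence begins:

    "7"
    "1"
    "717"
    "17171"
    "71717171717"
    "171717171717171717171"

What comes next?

7171717171717171717171717171717171717171717

Applying the rule to each of the 21 symbols of 171717171717171717171 gives the pieces 717 1 717 1 717 1 717 1 717 1 717 1 717 1 717 1 717 1 717 1 717, which concatenate to the answer.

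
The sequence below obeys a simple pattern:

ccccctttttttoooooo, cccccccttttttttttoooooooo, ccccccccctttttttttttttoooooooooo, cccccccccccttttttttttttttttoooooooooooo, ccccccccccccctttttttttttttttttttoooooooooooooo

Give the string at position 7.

ccccccccccccccccctttttttttttttttttttttttttoooooooooooooooooo

Reading off run lengths: c runs 5, 7, 9, 11, 13; t runs 7, 10, 13, 16, 19; o runs 6, 8, 10, 12, 14 — each is linear in n, where the shown terms are n = 2, 3, 4, 5, 6.
At n = 8 the blocks have lengths 17, 25, 18.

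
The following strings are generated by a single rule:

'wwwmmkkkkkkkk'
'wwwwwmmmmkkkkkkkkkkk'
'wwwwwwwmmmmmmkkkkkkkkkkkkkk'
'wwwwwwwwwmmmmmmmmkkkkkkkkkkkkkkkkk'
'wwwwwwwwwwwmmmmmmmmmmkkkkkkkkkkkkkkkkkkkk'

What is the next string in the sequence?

Reading off run lengths: w runs 3, 5, 7, 9, 11; m runs 2, 4, 6, 8, 10; k runs 8, 11, 14, 17, 20 — each is linear in n, where the shown terms are n = 2, 3, 4, 5, 6.
Setting n = 7 gives 13, 12, 23 characters in each block.

wwwwwwwwwwwwwmmmmmmmmmmmmkkkkkkkkkkkkkkkkkkkkkkk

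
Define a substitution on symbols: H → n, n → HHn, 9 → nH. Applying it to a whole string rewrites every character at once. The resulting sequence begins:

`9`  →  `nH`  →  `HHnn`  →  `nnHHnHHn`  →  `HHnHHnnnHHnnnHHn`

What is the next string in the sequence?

Replace each of the 16 characters of HHnHHnnnHHnnnHHn in place — n n HHn n n HHn HHn HHn n n HHn HHn HHn n n HHn — and concatenate.

nnHHnnnHHnHHnHHnnnHHnHHnHHnnnHHn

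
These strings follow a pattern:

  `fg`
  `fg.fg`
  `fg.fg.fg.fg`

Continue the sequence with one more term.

Every step duplicates the string with '.' between the halves.
So the next term is two copies of fg.fg.fg.fg with '.' between the halves.

fg.fg.fg.fg.fg.fg.fg.fg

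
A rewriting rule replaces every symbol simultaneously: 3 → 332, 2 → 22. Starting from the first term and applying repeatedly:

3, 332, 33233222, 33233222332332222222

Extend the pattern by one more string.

Replace each of the 20 characters of 33233222332332222222 in place — 332 332 22 332 332 22 22 22 332 332 22 332 332 22 22 22 22 22 22 22 — and concatenate.

332332223323322222223323322233233222222222222222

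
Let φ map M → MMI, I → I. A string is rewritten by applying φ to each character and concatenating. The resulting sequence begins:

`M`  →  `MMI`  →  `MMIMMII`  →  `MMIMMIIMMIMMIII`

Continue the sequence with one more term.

φ(MMIMMIIMMIMMIII) expands symbol-by-symbol to MMI MMI I MMI MMI I I MMI MMI I MMI MMI I I I; joining the 15 pieces gives the next term.

MMIMMIIMMIMMIIIMMIMMIIMMIMMIIII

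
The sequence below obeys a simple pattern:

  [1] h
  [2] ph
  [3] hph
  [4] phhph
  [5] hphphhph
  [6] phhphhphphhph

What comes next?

hphphhphphhphhphphhph

From term 3 onward, concatenate the second-to-last term with the last: h·ph = hph, ph·hph = phhph, …
The next term joins hphphhph and phhphhphphhph.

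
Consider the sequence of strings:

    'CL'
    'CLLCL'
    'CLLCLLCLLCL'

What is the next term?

CLLCLLCLLCLLCLLCLLCLLCL

Every step duplicates the string with 'L' between the halves.
One more doubling of CLLCLLCLLCL gives the answer.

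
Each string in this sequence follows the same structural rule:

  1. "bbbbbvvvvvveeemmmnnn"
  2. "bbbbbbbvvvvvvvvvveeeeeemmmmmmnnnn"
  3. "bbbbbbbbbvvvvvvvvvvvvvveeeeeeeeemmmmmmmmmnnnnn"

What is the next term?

The n-th term is 2n+3 b's then 4n+2 v's then 3n e's then 3n m's then n+2 n's (n = 1, 2, …).
Setting n = 4 gives 11, 18, 12, 12, 6 characters in each block.

bbbbbbbbbbbvvvvvvvvvvvvvvvvvveeeeeeeeeeeemmmmmmmmmmmmnnnnnn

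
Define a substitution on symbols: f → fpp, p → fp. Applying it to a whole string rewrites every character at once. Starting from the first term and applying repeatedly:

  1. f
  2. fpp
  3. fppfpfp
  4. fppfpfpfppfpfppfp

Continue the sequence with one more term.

fppfpfpfppfpfppfpfppfpfpfppfpfppfpfpfppfp

Replace each of the 17 characters of fppfpfpfppfpfppfp in place — fpp fp fp fpp fp fpp fp fpp fp fp fpp fp fpp fp fp fpp fp — and concatenate.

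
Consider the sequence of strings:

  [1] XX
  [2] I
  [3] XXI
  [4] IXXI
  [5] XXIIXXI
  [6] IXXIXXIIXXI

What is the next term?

XXIIXXIIXXIXXIIXXI

This is a Fibonacci-style word recurrence s(k) = s(k−2)·s(k−1): e.g. XX·I = XXI.
So term 7 is XXIIXXI·IXXIXXIIXXI.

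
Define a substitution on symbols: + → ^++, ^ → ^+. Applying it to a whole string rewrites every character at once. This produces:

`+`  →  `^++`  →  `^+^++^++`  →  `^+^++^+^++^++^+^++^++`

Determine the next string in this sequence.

φ(^+^++^+^++^++^+^++^++) expands symbol-by-symbol to ^+ ^++ ^+ ^++ ^++ ^+ ^++ ^+ ^++ ^++ ^+ ^++ ^++ ^+ ^++ ^+ ^++ ^++ ^+ ^++ ^++; joining the 21 pieces gives the next term.

^+^++^+^++^++^+^++^+^++^++^+^++^++^+^++^+^++^++^+^++^++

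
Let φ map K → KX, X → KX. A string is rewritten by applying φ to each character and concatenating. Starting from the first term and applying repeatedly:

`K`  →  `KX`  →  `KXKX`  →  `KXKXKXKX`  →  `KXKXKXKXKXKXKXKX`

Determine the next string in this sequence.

Rewriting the 16 symbols of KXKXKXKXKXKXKXKX one by one yields KX KX KX KX KX KX KX KX KX KX KX KX KX KX KX KX; concatenated:

KXKXKXKXKXKXKXKXKXKXKXKXKXKXKXKX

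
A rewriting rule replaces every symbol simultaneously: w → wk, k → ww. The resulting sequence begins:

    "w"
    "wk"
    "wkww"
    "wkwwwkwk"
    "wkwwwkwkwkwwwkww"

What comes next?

φ(wkwwwkwkwkwwwkww) expands symbol-by-symbol to wk ww wk wk wk ww wk ww wk ww wk wk wk ww wk wk; joining the 16 pieces gives the next term.

wkwwwkwkwkwwwkwwwkwwwkwkwkwwwkwk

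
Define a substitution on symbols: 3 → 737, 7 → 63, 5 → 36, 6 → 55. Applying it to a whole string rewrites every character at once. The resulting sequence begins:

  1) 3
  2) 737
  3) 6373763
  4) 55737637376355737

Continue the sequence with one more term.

363663737635573763737635573736366373763

Applying the rule to each of the 17 symbols of 55737637376355737 gives the pieces 36 36 63 737 63 55 737 63 737 63 55 737 36 36 63 737 63, which concatenate to the answer.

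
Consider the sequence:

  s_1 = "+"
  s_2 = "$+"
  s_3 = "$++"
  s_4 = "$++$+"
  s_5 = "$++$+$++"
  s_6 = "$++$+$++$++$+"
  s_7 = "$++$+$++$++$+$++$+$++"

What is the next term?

From term 3 onward, concatenate the last term with the second-to-last: $+·+ = $++, $++·$+ = $++$+, …
So term 8 is $++$+$++$++$+$++$+$++·$++$+$++$++$+.

$++$+$++$++$+$++$+$++$++$+$++$++$+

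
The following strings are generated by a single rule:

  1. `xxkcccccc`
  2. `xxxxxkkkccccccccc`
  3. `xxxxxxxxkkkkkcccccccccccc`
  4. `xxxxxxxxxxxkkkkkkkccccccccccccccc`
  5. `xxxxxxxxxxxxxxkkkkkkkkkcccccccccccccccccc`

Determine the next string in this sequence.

xxxxxxxxxxxxxxxxxkkkkkkkkkkkccccccccccccccccccccc

Term n consists of 3n-1 x's, followed by 2n-1 k's, followed by 3n+3 c's (n = 1, 2, …).
At n = 6 the blocks have lengths 17, 11, 21.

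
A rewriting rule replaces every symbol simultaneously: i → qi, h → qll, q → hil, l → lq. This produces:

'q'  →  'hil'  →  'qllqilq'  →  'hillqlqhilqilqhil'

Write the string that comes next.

Replace each of the 17 characters of hillqlqhilqilqhil in place — qll qi lq lq hil lq hil qll qi lq hil qi lq hil qll qi lq — and concatenate.

qllqilqlqhillqhilqllqilqhilqilqhilqllqilq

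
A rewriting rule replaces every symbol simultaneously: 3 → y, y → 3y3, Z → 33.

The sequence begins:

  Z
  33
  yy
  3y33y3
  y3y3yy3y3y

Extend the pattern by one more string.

Apply φ to y3y3yy3y3y symbol by symbol: y→3y3, 3→y, y→3y3, 3→y, y→3y3, y→3y3, 3→y, y→3y3, 3→y, y→3y3; joined: 3y3 y 3y3 y 3y3 3y3 y 3y3 y 3y3.

3y3y3y3y3y33y3y3y3y3y3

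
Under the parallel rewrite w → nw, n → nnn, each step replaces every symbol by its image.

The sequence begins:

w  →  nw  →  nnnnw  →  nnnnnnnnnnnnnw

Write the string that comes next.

Replace each of the 14 characters of nnnnnnnnnnnnnw in place — nnn nnn nnn nnn nnn nnn nnn nnn nnn nnn nnn nnn nnn nw — and concatenate.

nnnnnnnnnnnnnnnnnnnnnnnnnnnnnnnnnnnnnnnnw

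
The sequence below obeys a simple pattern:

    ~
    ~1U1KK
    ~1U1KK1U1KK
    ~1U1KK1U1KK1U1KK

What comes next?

The strings grow by a fixed suffix 1U1KK each time.
Applying this once more to ~1U1KK1U1KK1U1KK:

~1U1KK1U1KK1U1KK1U1KK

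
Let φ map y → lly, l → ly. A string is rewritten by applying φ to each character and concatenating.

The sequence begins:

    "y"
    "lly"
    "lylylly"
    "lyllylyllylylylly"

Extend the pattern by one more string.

Rewriting the 17 symbols of lyllylyllylylylly one by one yields ly lly ly ly lly ly lly ly ly lly ly lly ly lly ly ly lly; concatenated:

lyllylylyllylyllylylyllylyllylyllylylylly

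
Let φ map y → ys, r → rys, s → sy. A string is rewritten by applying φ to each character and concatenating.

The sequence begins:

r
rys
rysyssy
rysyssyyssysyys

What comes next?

Rewriting the 15 symbols of rysyssyyssysyys one by one yields rys ys sy ys sy sy ys ys sy sy ys sy ys ys sy; concatenated:

rysyssyyssysyysyssysyyssyysyssy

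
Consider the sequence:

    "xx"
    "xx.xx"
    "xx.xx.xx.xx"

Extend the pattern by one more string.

Every step duplicates the string with '.' between the halves.
So the next term is two copies of xx.xx.xx.xx with '.' between the halves.

xx.xx.xx.xx.xx.xx.xx.xx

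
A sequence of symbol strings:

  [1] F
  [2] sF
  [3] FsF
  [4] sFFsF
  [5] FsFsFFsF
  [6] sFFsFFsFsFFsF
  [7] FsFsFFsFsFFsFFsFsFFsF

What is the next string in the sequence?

sFFsFFsFsFFsFFsFsFFsFsFFsFFsFsFFsF

From term 3 onward, concatenate the second-to-last term with the last: F·sF = FsF, sF·FsF = sFFsF, …
So term 8 is sFFsFFsFsFFsF·FsFsFFsFsFFsFFsFsFFsF.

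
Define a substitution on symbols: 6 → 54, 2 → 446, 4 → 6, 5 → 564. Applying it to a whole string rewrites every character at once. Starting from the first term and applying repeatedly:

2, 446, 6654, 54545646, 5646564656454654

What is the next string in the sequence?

Applying the rule to each of the 16 symbols of 5646564656454654 gives the pieces 564 54 6 54 564 54 6 54 564 54 6 564 6 54 564 6, which concatenate to the answer.

56454654564546545645465646545646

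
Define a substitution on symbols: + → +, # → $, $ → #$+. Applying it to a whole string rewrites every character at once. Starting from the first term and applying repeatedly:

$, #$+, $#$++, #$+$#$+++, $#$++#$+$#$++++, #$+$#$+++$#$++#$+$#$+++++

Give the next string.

Applying the rule to each of the 25 symbols of #$+$#$+++$#$++#$+$#$+++++ gives the pieces $ #$+ + #$+ $ #$+ + + + #$+ $ #$+ + + $ #$+ + #$+ $ #$+ + + + + +, which concatenate to the answer.

$#$++#$+$#$++++#$+$#$+++$#$++#$+$#$++++++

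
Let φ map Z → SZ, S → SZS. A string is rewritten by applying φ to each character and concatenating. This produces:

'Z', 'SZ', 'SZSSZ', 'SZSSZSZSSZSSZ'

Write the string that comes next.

Rewriting the 13 symbols of SZSSZSZSSZSSZ one by one yields SZS SZ SZS SZS SZ SZS SZ SZS SZS SZ SZS SZS SZ; concatenated:

SZSSZSZSSZSSZSZSSZSZSSZSSZSZSSZSSZ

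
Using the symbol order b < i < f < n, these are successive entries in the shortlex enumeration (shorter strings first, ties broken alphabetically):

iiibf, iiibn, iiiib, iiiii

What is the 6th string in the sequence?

iiiin

Continuing the enumeration 2 steps past iiiii: iiiii → iiiif → (answer).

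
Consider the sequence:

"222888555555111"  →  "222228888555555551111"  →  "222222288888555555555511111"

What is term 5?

Each string has the form 2^{2n-1} 8^{n+1} 5^{2n+2} 1^{n+1}, where the shown terms are n = 2, 3, 4.
For term 5, n = 6, so the run lengths are 11, 7, 14, 7.

222222222228888888555555555555551111111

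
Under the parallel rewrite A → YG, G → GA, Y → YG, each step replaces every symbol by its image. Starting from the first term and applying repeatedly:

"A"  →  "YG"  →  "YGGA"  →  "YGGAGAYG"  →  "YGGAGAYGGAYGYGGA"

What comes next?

Applying the rule to each of the 16 symbols of YGGAGAYGGAYGYGGA gives the pieces YG GA GA YG GA YG YG GA GA YG YG GA YG GA GA YG, which concatenate to the answer.

YGGAGAYGGAYGYGGAGAYGYGGAYGGAGAYG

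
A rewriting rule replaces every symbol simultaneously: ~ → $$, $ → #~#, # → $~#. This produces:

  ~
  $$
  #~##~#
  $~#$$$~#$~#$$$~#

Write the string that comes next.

#~#$$$~##~##~##~#$$$~##~#$$$~##~##~##~#$$$~#

Replace each of the 16 characters of $~#$$$~#$~#$$$~# in place — #~# $$ $~# #~# #~# #~# $$ $~# #~# $$ $~# #~# #~# #~# $$ $~# — and concatenate.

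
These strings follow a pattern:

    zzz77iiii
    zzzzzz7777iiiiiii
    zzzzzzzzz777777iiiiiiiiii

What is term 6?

Term n consists of 3n z's, followed by 2n 7's, followed by 3n+1 i's (n = 1, 2, …).
Setting n = 6 gives 18, 12, 19 characters in each block.

zzzzzzzzzzzzzzzzzz777777777777iiiiiiiiiiiiiiiiiii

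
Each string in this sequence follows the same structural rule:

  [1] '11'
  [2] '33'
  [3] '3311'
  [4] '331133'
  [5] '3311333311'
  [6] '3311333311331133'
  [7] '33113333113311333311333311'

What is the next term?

331133331133113333113333113311333311331133

From term 3 onward, concatenate the last term with the second-to-last: 33·11 = 3311, 3311·33 = 331133, …
So term 8 is 33113333113311333311333311·3311333311331133.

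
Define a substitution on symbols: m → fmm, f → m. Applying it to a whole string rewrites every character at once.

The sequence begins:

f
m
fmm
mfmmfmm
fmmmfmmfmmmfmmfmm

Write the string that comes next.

Applying the rule to each of the 17 symbols of fmmmfmmfmmmfmmfmm gives the pieces m fmm fmm fmm m fmm fmm m fmm fmm fmm m fmm fmm m fmm fmm, which concatenate to the answer.

mfmmfmmfmmmfmmfmmmfmmfmmfmmmfmmfmmmfmmfmm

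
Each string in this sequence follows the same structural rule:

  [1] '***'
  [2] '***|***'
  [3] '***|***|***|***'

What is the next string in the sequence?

Every step duplicates the string with '|' between the halves.
Doubling ***|***|***|*** with '|' between the halves:

***|***|***|***|***|***|***|***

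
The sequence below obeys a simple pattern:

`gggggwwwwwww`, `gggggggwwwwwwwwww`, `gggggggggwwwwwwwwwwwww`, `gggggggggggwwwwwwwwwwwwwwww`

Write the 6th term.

Term n consists of 2n+1 g's, followed by 3n+1 w's, where the shown terms are n = 2, 3, 4, 5.
For term 6, n = 7, so the run lengths are 15, 22.

gggggggggggggggwwwwwwwwwwwwwwwwwwwwww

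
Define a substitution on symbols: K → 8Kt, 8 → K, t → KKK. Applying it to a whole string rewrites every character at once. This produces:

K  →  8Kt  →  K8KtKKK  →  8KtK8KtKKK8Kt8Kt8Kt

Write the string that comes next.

Rewriting the 19 symbols of 8KtK8KtKKK8Kt8Kt8Kt one by one yields K 8Kt KKK 8Kt K 8Kt KKK 8Kt 8Kt 8Kt K 8Kt KKK K 8Kt KKK K 8Kt KKK; concatenated:

K8KtKKK8KtK8KtKKK8Kt8Kt8KtK8KtKKKK8KtKKKK8KtKKK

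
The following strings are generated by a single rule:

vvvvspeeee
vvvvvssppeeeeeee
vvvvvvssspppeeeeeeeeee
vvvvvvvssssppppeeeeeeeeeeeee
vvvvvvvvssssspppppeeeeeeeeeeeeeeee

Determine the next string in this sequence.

vvvvvvvvvssssssppppppeeeeeeeeeeeeeeeeeee

Each string has the form v^{n+3} s^{n} p^{n} e^{3n+1} (n = 1, 2, …).
At n = 6 the blocks have lengths 9, 6, 6, 19.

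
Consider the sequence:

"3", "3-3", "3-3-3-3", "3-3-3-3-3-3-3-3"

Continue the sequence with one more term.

Each string is two copies of the previous one joined by '-'.
So the next term is two copies of 3-3-3-3-3-3-3-3 with '-' between the halves.

3-3-3-3-3-3-3-3-3-3-3-3-3-3-3-3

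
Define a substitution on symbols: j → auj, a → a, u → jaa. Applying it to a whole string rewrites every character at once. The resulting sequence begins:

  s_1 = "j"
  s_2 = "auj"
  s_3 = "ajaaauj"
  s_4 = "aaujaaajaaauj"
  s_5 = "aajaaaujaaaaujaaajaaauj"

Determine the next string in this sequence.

aaaujaaajaaaujaaaajaaaujaaaaujaaajaaauj

Applying the rule to each of the 23 symbols of aajaaaujaaaaujaaajaaauj gives the pieces a a auj a a a jaa auj a a a a jaa auj a a a auj a a a jaa auj, which concatenate to the answer.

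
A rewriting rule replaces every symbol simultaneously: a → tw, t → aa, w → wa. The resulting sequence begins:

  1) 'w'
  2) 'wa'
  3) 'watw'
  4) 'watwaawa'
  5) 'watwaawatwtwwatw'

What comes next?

watwaawatwtwwatwaawaaawawatwaawa

φ(watwaawatwtwwatw) expands symbol-by-symbol to wa tw aa wa tw tw wa tw aa wa aa wa wa tw aa wa; joining the 16 pieces gives the next term.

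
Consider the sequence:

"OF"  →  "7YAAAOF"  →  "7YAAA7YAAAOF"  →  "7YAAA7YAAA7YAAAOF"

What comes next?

7YAAA7YAAA7YAAA7YAAAOF

Every step adds 7YAAA at the front: s(k+1) = 7YAAA·s(k).
One more step from 7YAAA7YAAA7YAAAOF gives the answer.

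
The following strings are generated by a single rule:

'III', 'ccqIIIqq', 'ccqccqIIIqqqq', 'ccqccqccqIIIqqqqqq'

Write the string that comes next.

Each term wraps the previous one in ccq on the left and qq on the right.
One more step from ccqccqccqIIIqqqqqq gives the answer.

ccqccqccqccqIIIqqqqqqqq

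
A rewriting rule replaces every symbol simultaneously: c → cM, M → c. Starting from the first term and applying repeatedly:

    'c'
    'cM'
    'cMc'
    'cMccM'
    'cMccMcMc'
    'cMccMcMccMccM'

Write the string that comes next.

Applying the rule to each of the 13 symbols of cMccMcMccMccM gives the pieces cM c cM cM c cM c cM cM c cM cM c, which concatenate to the answer.

cMccMcMccMccMcMccMcMc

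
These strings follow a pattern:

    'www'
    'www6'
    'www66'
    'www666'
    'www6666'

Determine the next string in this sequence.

Every step adds 6 to the end: s(k+1) = s(k)·6.
Applying this once more to www6666:

www66666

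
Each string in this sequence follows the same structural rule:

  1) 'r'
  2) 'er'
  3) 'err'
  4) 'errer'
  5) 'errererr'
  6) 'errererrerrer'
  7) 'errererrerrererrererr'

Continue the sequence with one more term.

errererrerrererrererrerrererrerrer

This is a Fibonacci-style word recurrence s(k) = s(k−1)·s(k−2): e.g. er·r = err.
So term 8 is errererrerrererrererr·errererrerrer.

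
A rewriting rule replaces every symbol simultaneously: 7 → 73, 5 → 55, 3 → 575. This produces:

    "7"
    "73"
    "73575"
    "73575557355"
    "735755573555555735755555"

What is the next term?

Rewriting the 24 symbols of 735755573555555735755555 one by one yields 73 575 55 73 55 55 55 73 575 55 55 55 55 55 55 73 575 55 73 55 55 55 55 55; concatenated:

735755573555555735755555555555557357555735555555555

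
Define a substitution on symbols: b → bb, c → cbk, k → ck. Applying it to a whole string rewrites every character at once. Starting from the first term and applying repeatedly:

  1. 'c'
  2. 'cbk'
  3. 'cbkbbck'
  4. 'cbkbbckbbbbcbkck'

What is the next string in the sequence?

Applying the rule to each of the 16 symbols of cbkbbckbbbbcbkck gives the pieces cbk bb ck bb bb cbk ck bb bb bb bb cbk bb ck cbk ck, which concatenate to the answer.

cbkbbckbbbbcbkckbbbbbbbbcbkbbckcbkck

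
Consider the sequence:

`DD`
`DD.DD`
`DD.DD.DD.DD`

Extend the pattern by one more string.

Every step duplicates the string with '.' between the halves.
Doubling DD.DD.DD.DD with '.' between the halves:

DD.DD.DD.DD.DD.DD.DD.DD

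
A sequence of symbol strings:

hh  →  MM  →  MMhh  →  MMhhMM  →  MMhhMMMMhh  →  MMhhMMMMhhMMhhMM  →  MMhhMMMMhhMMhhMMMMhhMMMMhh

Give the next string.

MMhhMMMMhhMMhhMMMMhhMMMMhhMMhhMMMMhhMMhhMM

Each term (from the third on) is the previous term followed by the one before it: term 3 = MM·hh = MMhh.
Continuing: MMhhMMMMhhMMhhMMMMhhMMMMhh · MMhhMMMMhhMMhhMM gives term 8.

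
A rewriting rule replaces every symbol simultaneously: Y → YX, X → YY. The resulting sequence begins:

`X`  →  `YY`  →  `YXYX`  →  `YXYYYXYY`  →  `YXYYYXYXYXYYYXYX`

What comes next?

Applying the rule to each of the 16 symbols of YXYYYXYXYXYYYXYX gives the pieces YX YY YX YX YX YY YX YY YX YY YX YX YX YY YX YY, which concatenate to the answer.

YXYYYXYXYXYYYXYYYXYYYXYXYXYYYXYY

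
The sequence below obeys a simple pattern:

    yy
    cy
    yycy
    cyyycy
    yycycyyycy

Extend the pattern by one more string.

cyyycyyycycyyycy

From term 3 onward, concatenate the second-to-last term with the last: yy·cy = yycy, cy·yycy = cyyycy, …
The next term joins cyyycy and yycycyyycy.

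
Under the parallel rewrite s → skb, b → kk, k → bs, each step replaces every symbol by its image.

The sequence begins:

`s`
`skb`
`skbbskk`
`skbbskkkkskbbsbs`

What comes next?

Replace each of the 16 characters of skbbskkkkskbbsbs in place — skb bs kk kk skb bs bs bs bs skb bs kk kk skb kk skb — and concatenate.

skbbskkkkskbbsbsbsbsskbbskkkkskbkkskb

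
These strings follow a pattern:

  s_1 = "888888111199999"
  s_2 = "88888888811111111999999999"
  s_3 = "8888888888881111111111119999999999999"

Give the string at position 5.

Each string has the form 8^{3n+3} 1^{4n} 9^{4n+1} (n = 1, 2, …).
At n = 5 the blocks have lengths 18, 20, 21.

88888888888888888811111111111111111111999999999999999999999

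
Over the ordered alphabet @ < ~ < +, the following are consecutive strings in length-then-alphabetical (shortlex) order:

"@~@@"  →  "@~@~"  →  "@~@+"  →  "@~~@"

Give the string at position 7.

@~+@

Advancing 3 positions from @~~@ through @~~@ → @~~~ → @~~+ reaches term 7.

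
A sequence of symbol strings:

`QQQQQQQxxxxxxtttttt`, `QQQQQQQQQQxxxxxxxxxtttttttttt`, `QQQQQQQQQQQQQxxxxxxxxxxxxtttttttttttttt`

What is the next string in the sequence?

Reading off run lengths: Q runs 7, 10, 13; x runs 6, 9, 12; t runs 6, 10, 14 — each is linear in n, where the shown terms are n = 2, 3, 4.
For the next term, n = 5, so the run lengths are 16, 15, 18.

QQQQQQQQQQQQQQQQxxxxxxxxxxxxxxxtttttttttttttttttt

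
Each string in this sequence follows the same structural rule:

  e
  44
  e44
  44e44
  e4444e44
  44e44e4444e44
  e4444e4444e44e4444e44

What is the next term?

44e44e4444e44e4444e4444e44e4444e44

Each term (from the third on) is the two preceding terms concatenated in order: term 3 = e·44 = e44.
So term 8 is 44e44e4444e44·e4444e4444e44e4444e44.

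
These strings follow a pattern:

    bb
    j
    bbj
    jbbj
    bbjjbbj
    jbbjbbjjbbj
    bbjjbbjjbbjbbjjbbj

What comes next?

Each term (from the third on) is the two preceding terms concatenated in order: term 3 = bb·j = bbj.
The next term joins jbbjbbjjbbj and bbjjbbjjbbjbbjjbbj.

jbbjbbjjbbjbbjjbbjjbbjbbjjbbj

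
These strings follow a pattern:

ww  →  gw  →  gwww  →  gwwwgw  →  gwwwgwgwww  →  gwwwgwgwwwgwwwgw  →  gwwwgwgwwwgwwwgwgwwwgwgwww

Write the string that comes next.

Each term (from the third on) is the previous term followed by the one before it: term 3 = gw·ww = gwww.
So term 8 is gwwwgwgwwwgwwwgwgwwwgwgwww·gwwwgwgwwwgwwwgw.

gwwwgwgwwwgwwwgwgwwwgwgwwwgwwwgwgwwwgwwwgw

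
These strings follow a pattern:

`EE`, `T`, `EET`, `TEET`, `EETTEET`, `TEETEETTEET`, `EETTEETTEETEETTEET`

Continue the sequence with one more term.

From term 3 onward, concatenate the second-to-last term with the last: EE·T = EET, T·EET = TEET, …
So term 8 is TEETEETTEET·EETTEETTEETEETTEET.

TEETEETTEETEETTEETTEETEETTEET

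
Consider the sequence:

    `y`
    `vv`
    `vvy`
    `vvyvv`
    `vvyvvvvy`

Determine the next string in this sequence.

vvyvvvvyvvyvv

From term 3 onward, concatenate the last term with the second-to-last: vv·y = vvy, vvy·vv = vvyvv, …
So term 6 is vvyvvvvy·vvyvv.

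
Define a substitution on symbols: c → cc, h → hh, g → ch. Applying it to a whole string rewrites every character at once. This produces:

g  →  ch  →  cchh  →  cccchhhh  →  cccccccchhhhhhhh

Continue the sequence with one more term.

Rewriting the 16 symbols of cccccccchhhhhhhh one by one yields cc cc cc cc cc cc cc cc hh hh hh hh hh hh hh hh; concatenated:

cccccccccccccccchhhhhhhhhhhhhhhh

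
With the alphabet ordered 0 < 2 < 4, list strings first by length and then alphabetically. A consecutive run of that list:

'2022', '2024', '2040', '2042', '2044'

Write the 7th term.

2202

Advancing 2 positions from 2044 through 2044 → 2200 reaches term 7.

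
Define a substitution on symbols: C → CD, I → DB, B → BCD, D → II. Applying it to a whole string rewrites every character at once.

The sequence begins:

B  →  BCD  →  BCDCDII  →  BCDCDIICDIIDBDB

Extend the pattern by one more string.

Applying the rule to each of the 15 symbols of BCDCDIICDIIDBDB gives the pieces BCD CD II CD II DB DB CD II DB DB II BCD II BCD, which concatenate to the answer.

BCDCDIICDIIDBDBCDIIDBDBIIBCDIIBCD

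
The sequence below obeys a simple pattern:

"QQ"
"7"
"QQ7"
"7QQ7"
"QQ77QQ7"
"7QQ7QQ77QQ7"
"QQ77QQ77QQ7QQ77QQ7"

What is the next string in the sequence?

From term 3 onward, concatenate the second-to-last term with the last: QQ·7 = QQ7, 7·QQ7 = 7QQ7, …
So term 8 is 7QQ7QQ77QQ7·QQ77QQ77QQ7QQ77QQ7.

7QQ7QQ77QQ7QQ77QQ77QQ7QQ77QQ7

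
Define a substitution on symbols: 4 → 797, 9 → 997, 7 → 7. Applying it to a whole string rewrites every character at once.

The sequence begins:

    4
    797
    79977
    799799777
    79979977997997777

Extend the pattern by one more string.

Applying the rule to each of the 17 symbols of 79979977997997777 gives the pieces 7 997 997 7 997 997 7 7 997 997 7 997 997 7 7 7 7, which concatenate to the answer.

799799779979977799799779979977777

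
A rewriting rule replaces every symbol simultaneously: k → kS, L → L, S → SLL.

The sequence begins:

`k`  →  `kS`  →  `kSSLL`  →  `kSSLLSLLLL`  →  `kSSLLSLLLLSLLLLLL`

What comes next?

Applying the rule to each of the 17 symbols of kSSLLSLLLLSLLLLLL gives the pieces kS SLL SLL L L SLL L L L L SLL L L L L L L, which concatenate to the answer.

kSSLLSLLLLSLLLLLLSLLLLLLLL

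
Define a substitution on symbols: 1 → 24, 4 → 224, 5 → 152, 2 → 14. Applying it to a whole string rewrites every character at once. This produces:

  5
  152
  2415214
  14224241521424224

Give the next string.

φ(14224241521424224) expands symbol-by-symbol to 24 224 14 14 224 14 224 24 152 14 24 224 14 224 14 14 224; joining the 17 pieces gives the next term.

24224141422414224241521424224142241414224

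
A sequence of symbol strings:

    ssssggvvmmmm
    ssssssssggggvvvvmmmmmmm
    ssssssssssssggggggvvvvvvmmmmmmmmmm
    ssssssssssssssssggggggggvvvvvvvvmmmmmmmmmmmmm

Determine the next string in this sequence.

Each string has the form s^{4n} g^{2n} v^{2n} m^{3n+1} (n = 1, 2, …).
Setting n = 5 gives 20, 10, 10, 16 characters in each block.

ssssssssssssssssssssggggggggggvvvvvvvvvvmmmmmmmmmmmmmmmm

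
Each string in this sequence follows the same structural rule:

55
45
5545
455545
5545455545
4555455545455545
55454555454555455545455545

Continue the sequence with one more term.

Each term (from the third on) is the two preceding terms concatenated in order: term 3 = 55·45 = 5545.
So term 8 is 4555455545455545·55454555454555455545455545.

455545554545554555454555454555455545455545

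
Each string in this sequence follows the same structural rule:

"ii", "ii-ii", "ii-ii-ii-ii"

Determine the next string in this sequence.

ii-ii-ii-ii-ii-ii-ii-ii

Each string is two copies of the previous one joined by '-'.
So the next term is two copies of ii-ii-ii-ii with '-' between the halves.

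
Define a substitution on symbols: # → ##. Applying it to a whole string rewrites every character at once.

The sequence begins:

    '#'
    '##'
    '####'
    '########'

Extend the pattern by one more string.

Apply φ to ######## symbol by symbol: #→##, #→##, #→##, #→##, #→##, #→##, #→##, #→##; joined: ## ## ## ## ## ## ## ##.

################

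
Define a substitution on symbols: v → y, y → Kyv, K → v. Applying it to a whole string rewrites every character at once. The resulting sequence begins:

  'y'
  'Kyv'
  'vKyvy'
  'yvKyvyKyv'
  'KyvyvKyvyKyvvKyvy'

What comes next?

vKyvyKyvyvKyvyKyvvKyvyyvKyvyKyv

Replace each of the 17 characters of KyvyvKyvyKyvvKyvy in place — v Kyv y Kyv y v Kyv y Kyv v Kyv y y v Kyv y Kyv — and concatenate.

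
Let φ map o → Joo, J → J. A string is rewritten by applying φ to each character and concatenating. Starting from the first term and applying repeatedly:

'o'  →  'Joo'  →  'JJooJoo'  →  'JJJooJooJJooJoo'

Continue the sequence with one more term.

JJJJooJooJJooJooJJJooJooJJooJoo

Applying the rule to each of the 15 symbols of JJJooJooJJooJoo gives the pieces J J J Joo Joo J Joo Joo J J Joo Joo J Joo Joo, which concatenate to the answer.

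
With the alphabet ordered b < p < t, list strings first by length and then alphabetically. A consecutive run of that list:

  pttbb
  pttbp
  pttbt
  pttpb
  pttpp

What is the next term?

Treat pttpp as a base-3 numeral over the given alphabet and add one, carrying through any trailing t's.

pttpt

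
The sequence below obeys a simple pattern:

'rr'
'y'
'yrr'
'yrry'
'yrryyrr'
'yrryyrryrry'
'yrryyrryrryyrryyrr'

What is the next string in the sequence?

This is a Fibonacci-style word recurrence s(k) = s(k−1)·s(k−2): e.g. y·rr = yrr.
The next term joins yrryyrryrryyrryyrr and yrryyrryrry.

yrryyrryrryyrryyrryrryyrryrry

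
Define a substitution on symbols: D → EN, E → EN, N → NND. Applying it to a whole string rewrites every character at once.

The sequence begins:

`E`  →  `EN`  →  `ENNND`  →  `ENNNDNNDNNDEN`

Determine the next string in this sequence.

Rewriting the 13 symbols of ENNNDNNDNNDEN one by one yields EN NND NND NND EN NND NND EN NND NND EN EN NND; concatenated:

ENNNDNNDNNDENNNDNNDENNNDNNDENENNND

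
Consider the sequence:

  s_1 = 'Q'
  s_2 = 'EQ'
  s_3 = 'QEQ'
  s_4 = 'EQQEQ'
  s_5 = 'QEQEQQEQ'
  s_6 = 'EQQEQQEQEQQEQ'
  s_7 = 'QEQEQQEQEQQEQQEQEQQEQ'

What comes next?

This is a Fibonacci-style word recurrence s(k) = s(k−2)·s(k−1): e.g. Q·EQ = QEQ.
So term 8 is EQQEQQEQEQQEQ·QEQEQQEQEQQEQQEQEQQEQ.

EQQEQQEQEQQEQQEQEQQEQEQQEQQEQEQQEQ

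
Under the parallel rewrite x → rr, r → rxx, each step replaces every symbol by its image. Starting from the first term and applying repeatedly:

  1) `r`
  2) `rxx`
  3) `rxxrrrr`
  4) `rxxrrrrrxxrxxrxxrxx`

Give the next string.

φ(rxxrrrrrxxrxxrxxrxx) expands symbol-by-symbol to rxx rr rr rxx rxx rxx rxx rxx rr rr rxx rr rr rxx rr rr rxx rr rr; joining the 19 pieces gives the next term.

rxxrrrrrxxrxxrxxrxxrxxrrrrrxxrrrrrxxrrrrrxxrrrr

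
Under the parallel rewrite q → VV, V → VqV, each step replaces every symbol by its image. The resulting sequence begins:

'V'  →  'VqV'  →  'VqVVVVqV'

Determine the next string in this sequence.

Rewriting each symbol of VqVVVVqV: V→VqV, q→VV, V→VqV, V→VqV, V→VqV, V→VqV, q→VV, V→VqV, which concatenates to VqV VV VqV VqV VqV VqV VV VqV.

VqVVVVqVVqVVqVVqVVVVqV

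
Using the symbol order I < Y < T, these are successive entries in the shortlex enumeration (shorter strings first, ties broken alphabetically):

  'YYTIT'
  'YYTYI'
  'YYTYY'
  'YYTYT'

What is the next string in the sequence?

YYTTI

Treat YYTYT as a base-3 numeral over the given alphabet and add one, carrying through any trailing T's.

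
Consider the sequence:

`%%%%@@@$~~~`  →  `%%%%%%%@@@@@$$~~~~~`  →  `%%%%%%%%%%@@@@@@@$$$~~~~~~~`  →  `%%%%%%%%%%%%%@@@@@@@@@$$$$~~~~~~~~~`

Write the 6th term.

%%%%%%%%%%%%%%%%%%%@@@@@@@@@@@@@$$$$$$~~~~~~~~~~~~~

Each string has the form %^{3n+1} @^{2n+1} $^{n} ~^{2n+1} (n = 1, 2, …).
For term 6, n = 6, so the run lengths are 19, 13, 6, 13.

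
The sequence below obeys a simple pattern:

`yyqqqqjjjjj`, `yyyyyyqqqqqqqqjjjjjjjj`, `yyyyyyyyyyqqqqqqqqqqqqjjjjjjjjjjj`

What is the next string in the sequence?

yyyyyyyyyyyyyyqqqqqqqqqqqqqqqqjjjjjjjjjjjjjj

Reading off run lengths: y runs 2, 6, 10; q runs 4, 8, 12; j runs 5, 8, 11 — each is linear in n (n = 1, 2, …).
At n = 4 the blocks have lengths 14, 16, 14.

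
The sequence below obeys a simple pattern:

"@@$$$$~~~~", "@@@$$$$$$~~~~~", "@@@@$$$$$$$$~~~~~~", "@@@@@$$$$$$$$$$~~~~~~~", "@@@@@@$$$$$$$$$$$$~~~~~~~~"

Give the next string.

@@@@@@@$$$$$$$$$$$$$$~~~~~~~~~

Reading off run lengths: @ runs 2, 3, 4, 5, 6; $ runs 4, 6, 8, 10, 12; ~ runs 4, 5, 6, 7, 8 — each is linear in n, where the shown terms are n = 2, 3, 4, 5, 6.
Setting n = 7 gives 7, 14, 9 characters in each block.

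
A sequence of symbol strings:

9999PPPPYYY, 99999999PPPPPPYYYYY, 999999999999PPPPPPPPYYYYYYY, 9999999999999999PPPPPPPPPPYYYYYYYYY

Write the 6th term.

999999999999999999999999PPPPPPPPPPPPPPYYYYYYYYYYYYY

Each string has the form 9^{4n} P^{2n+2} Y^{2n+1} (n = 1, 2, …).
For term 6, n = 6, so the run lengths are 24, 14, 13.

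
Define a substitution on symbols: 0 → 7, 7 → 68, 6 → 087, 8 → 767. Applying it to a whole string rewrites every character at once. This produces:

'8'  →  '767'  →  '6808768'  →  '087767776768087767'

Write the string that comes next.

77676868087686868087680877677767686808768

φ(087767776768087767) expands symbol-by-symbol to 7 767 68 68 087 68 68 68 087 68 087 767 7 767 68 68 087 68; joining the 18 pieces gives the next term.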